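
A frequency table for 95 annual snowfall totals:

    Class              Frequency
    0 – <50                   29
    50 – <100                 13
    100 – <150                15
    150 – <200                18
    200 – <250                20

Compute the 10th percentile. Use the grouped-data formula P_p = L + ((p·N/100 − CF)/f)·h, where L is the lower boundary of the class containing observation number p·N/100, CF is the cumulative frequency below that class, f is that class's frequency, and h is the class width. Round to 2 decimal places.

N = 95; target position k = 10/100 · 95 = 9.5.
Cumulative frequencies: 29, 42, 57, 75, 95.
Observation 9.5 falls in the class 0 – <50.
L = 0, CF = 0, f = 29, h = 50.
P10 = 0 + ((9.5 − 0)/29)·50 = 0 + 16.3793 = 16.3793.

16.38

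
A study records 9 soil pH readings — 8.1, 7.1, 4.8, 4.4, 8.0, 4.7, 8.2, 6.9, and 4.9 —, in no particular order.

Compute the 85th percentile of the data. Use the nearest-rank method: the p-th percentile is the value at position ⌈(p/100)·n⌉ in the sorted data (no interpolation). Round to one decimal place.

Sorted: 4.4, 4.7, 4.8, 4.9, 6.9, 7.1, 8.0, 8.1, 8.2.
n = 9.
Position = ⌈85/100 · 9⌉ = ⌈7.65⌉ = 8.
The value at rank 8 is 8.1.

8.1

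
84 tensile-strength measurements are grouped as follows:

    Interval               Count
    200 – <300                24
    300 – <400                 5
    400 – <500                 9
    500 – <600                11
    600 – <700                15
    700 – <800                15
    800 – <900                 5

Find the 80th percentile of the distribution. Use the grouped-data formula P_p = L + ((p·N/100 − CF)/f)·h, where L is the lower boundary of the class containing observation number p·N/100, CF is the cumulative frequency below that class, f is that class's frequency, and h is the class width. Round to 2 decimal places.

N = 84; target position k = 80/100 · 84 = 67.2.
Cumulative frequencies: 24, 29, 38, 49, 64, 79, 84.
Observation 67.2 falls in the class 700 – <800.
L = 700, CF = 64, f = 15, h = 100.
P80 = 700 + ((67.2 − 64)/15)·100 = 700 + 21.3333 = 721.333.

721.33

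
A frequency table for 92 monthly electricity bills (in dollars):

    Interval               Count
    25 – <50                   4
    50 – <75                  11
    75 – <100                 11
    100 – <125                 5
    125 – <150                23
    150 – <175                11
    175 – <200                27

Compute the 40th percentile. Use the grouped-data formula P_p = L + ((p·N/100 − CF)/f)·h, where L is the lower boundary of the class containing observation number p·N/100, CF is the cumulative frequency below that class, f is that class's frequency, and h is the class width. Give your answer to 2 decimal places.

N = 92; target position k = 40/100 · 92 = 36.8.
Cumulative frequencies: 4, 15, 26, 31, 54, 65, 92.
Observation 36.8 falls in the class 125 – <150.
L = 125, CF = 31, f = 23, h = 25.
P40 = 125 + ((36.8 − 31)/23)·25 = 125 + 6.30435 = 131.304.

131.30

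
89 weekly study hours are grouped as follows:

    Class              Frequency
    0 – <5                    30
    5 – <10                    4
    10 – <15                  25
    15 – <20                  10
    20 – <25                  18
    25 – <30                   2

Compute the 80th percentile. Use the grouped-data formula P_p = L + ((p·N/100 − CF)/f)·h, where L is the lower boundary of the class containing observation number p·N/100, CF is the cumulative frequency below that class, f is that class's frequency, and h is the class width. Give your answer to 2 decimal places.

20.61

N = 89; target position k = 80/100 · 89 = 71.2.
Cumulative frequencies: 30, 34, 59, 69, 87, 89.
Observation 71.2 falls in the class 20 – <25.
L = 20, CF = 69, f = 18, h = 5.
P80 = 20 + ((71.2 − 69)/18)·5 = 20 + 0.611111 = 20.6111.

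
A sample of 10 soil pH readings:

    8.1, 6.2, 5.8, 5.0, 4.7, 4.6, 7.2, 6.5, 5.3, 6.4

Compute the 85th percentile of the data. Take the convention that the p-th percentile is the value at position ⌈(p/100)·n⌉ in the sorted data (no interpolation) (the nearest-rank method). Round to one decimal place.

7.2

Sorted: 4.6, 4.7, 5.0, 5.3, 5.8, 6.2, 6.4, 6.5, 7.2, 8.1.
n = 10.
Position = ⌈85/100 · 10⌉ = ⌈8.5⌉ = 9.
The value at rank 9 is 7.2.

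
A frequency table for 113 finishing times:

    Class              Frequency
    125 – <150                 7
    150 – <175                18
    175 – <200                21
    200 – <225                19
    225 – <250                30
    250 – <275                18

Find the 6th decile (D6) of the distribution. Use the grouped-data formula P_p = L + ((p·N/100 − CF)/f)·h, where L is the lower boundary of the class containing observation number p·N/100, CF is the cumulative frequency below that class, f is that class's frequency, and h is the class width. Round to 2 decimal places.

227.33

N = 113; target position k = 60/100 · 113 = 67.8.
Cumulative frequencies: 7, 25, 46, 65, 95, 113.
Observation 67.8 falls in the class 225 – <250.
L = 225, CF = 65, f = 30, h = 25.
P60 = 225 + ((67.8 − 65)/30)·25 = 225 + 2.33333 = 227.333.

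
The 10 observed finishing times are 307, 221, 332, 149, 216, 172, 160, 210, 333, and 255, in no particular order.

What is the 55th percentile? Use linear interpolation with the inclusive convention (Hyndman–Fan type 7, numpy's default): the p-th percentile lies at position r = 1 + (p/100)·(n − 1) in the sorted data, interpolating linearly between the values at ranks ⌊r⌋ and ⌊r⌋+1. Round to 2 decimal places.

220.75

Sorted: 149, 160, 172, 210, 216, 221, 255, 307, 332, 333.
n = 10.
r = 1 + (55/100)·(10 − 1) = 1 + 4.95 = 5.95.
Rank 5 is 216 and rank 6 is 221.
Interpolate: 216 + 0.95·(221 − 216) = 216 + 0.95·5 = 220.75.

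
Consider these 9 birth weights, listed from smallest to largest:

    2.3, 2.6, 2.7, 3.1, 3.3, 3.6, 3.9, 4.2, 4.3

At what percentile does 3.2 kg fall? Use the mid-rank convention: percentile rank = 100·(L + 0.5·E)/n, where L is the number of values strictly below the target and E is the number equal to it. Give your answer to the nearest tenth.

44.4

Count below 3.2: L = 4; count equal: E = 0; n = 9.
Percentile rank = 100·(4 + 0.5·0)/9 = 100·4/9 = 44.44.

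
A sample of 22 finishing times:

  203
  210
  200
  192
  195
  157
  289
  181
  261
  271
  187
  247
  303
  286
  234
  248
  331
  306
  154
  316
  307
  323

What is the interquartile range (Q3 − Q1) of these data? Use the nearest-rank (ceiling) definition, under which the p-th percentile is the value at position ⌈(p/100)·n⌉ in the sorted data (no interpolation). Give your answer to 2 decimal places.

Sorted: 154, 157, 181, 187, 192, 195, 200, 203, 210, 234, 247, 248, 261, 271, 286, 289, 303, 306, 307, 316, 323, 331.
n = 22.
P25: rank ⌈25/100·22⌉ = 6 → 195.
P75: rank ⌈75/100·22⌉ = 17 → 303.
Difference: 303 − 195 = 108.

108.00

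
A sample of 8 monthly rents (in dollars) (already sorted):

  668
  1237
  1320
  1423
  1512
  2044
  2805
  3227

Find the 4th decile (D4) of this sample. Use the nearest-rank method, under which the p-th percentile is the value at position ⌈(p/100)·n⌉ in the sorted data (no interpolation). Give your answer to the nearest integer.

1423

n = 8.
Position = ⌈40/100 · 8⌉ = ⌈3.2⌉ = 4.
The value at rank 4 is 1423.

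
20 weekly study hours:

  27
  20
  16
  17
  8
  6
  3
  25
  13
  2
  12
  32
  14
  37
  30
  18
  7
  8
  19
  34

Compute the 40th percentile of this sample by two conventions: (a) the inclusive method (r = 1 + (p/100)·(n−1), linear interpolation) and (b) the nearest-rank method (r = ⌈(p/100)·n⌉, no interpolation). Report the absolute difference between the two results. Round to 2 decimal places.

Sorted: 2, 3, 6, 7, 8, 8, 12, 13, 14, 16, 17, 18, 19, 20, 25, 27, 30, 32, 34, 37.
n = 20.
(a) r = 8.6; between ranks 8 (13) and 9 (14): 13.6.
(b) the nearest-rank method: rank 8 → 13.
|13.6 − 13| = 0.6.

0.60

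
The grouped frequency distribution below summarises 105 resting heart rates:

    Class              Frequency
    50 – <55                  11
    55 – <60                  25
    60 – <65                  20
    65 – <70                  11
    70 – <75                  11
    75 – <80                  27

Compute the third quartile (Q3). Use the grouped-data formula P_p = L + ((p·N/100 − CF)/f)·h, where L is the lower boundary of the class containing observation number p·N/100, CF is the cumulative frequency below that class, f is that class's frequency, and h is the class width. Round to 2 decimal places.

N = 105; target position k = 75/100 · 105 = 78.75.
Cumulative frequencies: 11, 36, 56, 67, 78, 105.
Observation 78.75 falls in the class 75 – <80.
L = 75, CF = 78, f = 27, h = 5.
P75 = 75 + ((78.75 − 78)/27)·5 = 75 + 0.138889 = 75.1389.

75.14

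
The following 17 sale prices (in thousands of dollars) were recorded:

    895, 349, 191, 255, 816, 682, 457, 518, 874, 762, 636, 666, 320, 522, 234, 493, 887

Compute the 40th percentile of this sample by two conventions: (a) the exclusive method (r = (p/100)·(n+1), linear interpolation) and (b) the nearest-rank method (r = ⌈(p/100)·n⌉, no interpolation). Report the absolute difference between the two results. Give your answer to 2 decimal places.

Sorted: 191, 234, 255, 320, 349, 457, 493, 518, 522, 636, 666, 682, 762, 816, 874, 887, 895.
n = 17.
(a) r = 7.2; between ranks 7 (493) and 8 (518): 498.
(b) the nearest-rank method: rank 7 → 493.
|498 − 493| = 5.

5.00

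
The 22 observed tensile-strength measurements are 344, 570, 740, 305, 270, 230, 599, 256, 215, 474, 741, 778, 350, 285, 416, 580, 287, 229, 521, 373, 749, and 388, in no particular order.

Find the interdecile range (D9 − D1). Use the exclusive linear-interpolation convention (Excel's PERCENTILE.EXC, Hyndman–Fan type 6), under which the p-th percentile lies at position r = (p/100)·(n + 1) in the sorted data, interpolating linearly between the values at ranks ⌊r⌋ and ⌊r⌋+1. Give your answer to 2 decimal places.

517.30

Sorted: 215, 229, 230, 256, 270, 285, 287, 305, 344, 350, 373, 388, 416, 474, 521, 570, 580, 599, 740, 741, 749, 778.
n = 22.
P10: r = 2.3; ranks 2–3 are 229, 230; interpolating gives 229.3.
P90: r = 20.7; ranks 20–21 are 741, 749; interpolating gives 746.6.
Difference: 746.6 − 229.3 = 517.3.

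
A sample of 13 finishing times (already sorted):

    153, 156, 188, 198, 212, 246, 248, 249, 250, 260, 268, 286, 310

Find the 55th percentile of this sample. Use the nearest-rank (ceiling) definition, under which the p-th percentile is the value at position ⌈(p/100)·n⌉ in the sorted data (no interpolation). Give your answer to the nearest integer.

249

n = 13.
Position = ⌈55/100 · 13⌉ = ⌈7.15⌉ = 8.
The value at rank 8 is 249.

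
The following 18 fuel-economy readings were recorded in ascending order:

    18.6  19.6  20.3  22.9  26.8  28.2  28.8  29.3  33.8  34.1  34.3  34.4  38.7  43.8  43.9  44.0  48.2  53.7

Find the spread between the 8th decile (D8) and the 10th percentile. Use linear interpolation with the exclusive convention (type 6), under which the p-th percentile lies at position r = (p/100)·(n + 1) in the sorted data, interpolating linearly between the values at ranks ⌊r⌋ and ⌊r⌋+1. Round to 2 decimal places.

24.42

n = 18.
P10: r = 1.9; ranks 1–2 are 18.6, 19.6; interpolating gives 19.5.
P80: r = 15.2; ranks 15–16 are 43.9, 44.0; interpolating gives 43.92.
Difference: 43.92 − 19.5 = 24.42.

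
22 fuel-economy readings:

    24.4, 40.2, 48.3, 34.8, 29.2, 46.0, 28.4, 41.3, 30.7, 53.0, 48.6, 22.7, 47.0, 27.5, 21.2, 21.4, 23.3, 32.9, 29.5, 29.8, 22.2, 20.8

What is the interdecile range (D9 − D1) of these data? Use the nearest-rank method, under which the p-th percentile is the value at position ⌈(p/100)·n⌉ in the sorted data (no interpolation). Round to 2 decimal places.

26.90

Sorted: 20.8, 21.2, 21.4, 22.2, 22.7, 23.3, 24.4, 27.5, 28.4, 29.2, 29.5, 29.8, 30.7, 32.9, 34.8, 40.2, 41.3, 46.0, 47.0, 48.3, 48.6, 53.0.
n = 22.
P10: rank ⌈10/100·22⌉ = 3 → 21.4.
P90: rank ⌈90/100·22⌉ = 20 → 48.3.
Difference: 48.3 − 21.4 = 26.9.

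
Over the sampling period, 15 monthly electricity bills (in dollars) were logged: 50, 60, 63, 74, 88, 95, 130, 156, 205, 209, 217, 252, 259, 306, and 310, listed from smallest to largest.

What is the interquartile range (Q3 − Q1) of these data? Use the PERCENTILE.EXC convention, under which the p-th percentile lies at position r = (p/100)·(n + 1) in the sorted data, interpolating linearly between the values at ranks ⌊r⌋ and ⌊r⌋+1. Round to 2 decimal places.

178.00

n = 15.
P25: r = 4 (integer) → 74.
P75: r = 12 (integer) → 252.
Difference: 252 − 74 = 178.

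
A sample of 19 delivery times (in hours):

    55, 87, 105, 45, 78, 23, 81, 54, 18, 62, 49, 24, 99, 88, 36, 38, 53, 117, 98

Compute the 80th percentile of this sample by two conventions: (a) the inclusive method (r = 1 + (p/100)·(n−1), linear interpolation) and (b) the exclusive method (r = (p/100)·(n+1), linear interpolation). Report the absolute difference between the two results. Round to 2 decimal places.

6.00

Sorted: 18, 23, 24, 36, 38, 45, 49, 53, 54, 55, 62, 78, 81, 87, 88, 98, 99, 105, 117.
n = 19.
(a) r = 15.4; between ranks 15 (88) and 16 (98): 92.
(b) r = 16 → value at rank 16 = 98.
|92 − 98| = 6.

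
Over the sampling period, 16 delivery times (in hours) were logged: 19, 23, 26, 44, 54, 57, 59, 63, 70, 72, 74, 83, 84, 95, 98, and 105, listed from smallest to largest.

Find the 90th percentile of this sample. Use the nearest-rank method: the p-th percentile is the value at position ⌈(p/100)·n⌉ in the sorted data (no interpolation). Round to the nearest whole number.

98

n = 16.
Position = ⌈90/100 · 16⌉ = ⌈14.4⌉ = 15.
The value at rank 15 is 98.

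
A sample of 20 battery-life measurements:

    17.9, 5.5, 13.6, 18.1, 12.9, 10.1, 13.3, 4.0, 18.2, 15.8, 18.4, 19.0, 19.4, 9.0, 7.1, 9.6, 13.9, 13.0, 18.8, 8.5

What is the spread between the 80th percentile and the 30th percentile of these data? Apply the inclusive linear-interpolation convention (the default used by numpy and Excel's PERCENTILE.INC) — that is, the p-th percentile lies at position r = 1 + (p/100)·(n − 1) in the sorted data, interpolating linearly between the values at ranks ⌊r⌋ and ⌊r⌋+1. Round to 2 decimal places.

Sorted: 4.0, 5.5, 7.1, 8.5, 9.0, 9.6, 10.1, 12.9, 13.0, 13.3, 13.6, 13.9, 15.8, 17.9, 18.1, 18.2, 18.4, 18.8, 19.0, 19.4.
n = 20.
P30: r = 6.7; ranks 6–7 are 9.6, 10.1; interpolating gives 9.95.
P80: r = 16.2; ranks 16–17 are 18.2, 18.4; interpolating gives 18.24.
Difference: 18.24 − 9.95 = 8.29.

8.29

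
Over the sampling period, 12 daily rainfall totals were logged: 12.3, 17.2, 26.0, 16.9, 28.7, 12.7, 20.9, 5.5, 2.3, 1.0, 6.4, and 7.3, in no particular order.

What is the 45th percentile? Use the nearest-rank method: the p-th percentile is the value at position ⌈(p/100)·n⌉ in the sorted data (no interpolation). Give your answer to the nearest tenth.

12.3

Sorted: 1.0, 2.3, 5.5, 6.4, 7.3, 12.3, 12.7, 16.9, 17.2, 20.9, 26.0, 28.7.
n = 12.
Position = ⌈45/100 · 12⌉ = ⌈5.4⌉ = 6.
The value at rank 6 is 12.3.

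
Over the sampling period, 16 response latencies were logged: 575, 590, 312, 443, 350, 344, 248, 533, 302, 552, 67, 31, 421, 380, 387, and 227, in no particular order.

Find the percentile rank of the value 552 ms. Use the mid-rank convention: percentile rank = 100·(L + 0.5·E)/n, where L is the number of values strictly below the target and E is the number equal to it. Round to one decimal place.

Sorted: 31, 67, 227, 248, 302, 312, 344, 350, 380, 387, 421, 443, 533, 552, 575, 590.
Count below 552: L = 13; count equal: E = 1; n = 16.
Percentile rank = 100·(13 + 0.5·1)/16 = 100·13.5/16 = 84.38.

84.4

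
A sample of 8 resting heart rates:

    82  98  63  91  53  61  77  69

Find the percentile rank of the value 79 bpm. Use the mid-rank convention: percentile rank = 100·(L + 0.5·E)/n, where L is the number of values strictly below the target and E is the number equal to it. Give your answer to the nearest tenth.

Sorted: 53, 61, 63, 69, 77, 82, 91, 98.
Count below 79: L = 5; count equal: E = 0; n = 8.
Percentile rank = 100·(5 + 0.5·0)/8 = 100·5/8 = 62.5.

62.5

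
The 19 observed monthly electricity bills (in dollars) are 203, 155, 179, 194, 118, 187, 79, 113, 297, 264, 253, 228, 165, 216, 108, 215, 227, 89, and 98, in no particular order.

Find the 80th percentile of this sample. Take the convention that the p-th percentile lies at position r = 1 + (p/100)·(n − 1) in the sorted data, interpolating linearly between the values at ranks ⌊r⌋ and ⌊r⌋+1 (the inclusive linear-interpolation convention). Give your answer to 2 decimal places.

227.40

Sorted: 79, 89, 98, 108, 113, 118, 155, 165, 179, 187, 194, 203, 215, 216, 227, 228, 253, 264, 297.
n = 19.
r = 1 + (80/100)·(19 − 1) = 1 + 14.4 = 15.4.
Rank 15 is 227 and rank 16 is 228.
Interpolate: 227 + 0.4·(228 − 227) = 227 + 0.4·1 = 227.4.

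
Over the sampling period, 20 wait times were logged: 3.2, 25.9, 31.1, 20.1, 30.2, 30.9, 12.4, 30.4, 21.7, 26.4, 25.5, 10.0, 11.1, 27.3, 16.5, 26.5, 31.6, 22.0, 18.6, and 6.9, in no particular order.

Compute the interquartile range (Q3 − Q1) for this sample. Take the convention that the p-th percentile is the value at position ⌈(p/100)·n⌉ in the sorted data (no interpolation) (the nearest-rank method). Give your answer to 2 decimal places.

14.90

Sorted: 3.2, 6.9, 10.0, 11.1, 12.4, 16.5, 18.6, 20.1, 21.7, 22.0, 25.5, 25.9, 26.4, 26.5, 27.3, 30.2, 30.4, 30.9, 31.1, 31.6.
n = 20.
P25: rank ⌈25/100·20⌉ = 5 → 12.4.
P75: rank ⌈75/100·20⌉ = 15 → 27.3.
Difference: 27.3 − 12.4 = 14.9.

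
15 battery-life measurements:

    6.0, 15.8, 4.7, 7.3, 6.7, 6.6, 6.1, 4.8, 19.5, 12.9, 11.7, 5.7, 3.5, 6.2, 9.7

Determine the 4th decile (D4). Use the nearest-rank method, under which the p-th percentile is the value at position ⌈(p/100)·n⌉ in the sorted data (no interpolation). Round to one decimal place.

6.1

Sorted: 3.5, 4.7, 4.8, 5.7, 6.0, 6.1, 6.2, 6.6, 6.7, 7.3, 9.7, 11.7, 12.9, 15.8, 19.5.
n = 15.
Position = ⌈40/100 · 15⌉ = ⌈6⌉ = 6.
The value at rank 6 is 6.1.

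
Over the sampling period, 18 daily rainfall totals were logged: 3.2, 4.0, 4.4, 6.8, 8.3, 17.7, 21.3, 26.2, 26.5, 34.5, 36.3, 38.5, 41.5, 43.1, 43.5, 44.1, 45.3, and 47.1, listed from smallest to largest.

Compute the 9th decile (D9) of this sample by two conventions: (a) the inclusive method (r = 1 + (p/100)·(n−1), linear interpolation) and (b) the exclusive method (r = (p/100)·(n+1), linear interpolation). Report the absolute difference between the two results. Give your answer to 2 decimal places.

n = 18.
(a) r = 16.3; between ranks 16 (44.1) and 17 (45.3): 44.46.
(b) r = 17.1; between ranks 17 (45.3) and 18 (47.1): 45.48.
|44.46 − 45.48| = 1.02.

1.02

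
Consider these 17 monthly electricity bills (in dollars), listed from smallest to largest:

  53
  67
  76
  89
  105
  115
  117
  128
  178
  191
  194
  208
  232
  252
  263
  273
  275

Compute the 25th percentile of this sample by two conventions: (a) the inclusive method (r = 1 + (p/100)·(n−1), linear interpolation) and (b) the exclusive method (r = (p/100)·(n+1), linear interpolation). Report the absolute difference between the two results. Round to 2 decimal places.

8.00

n = 17.
(a) r = 5 → value at rank 5 = 105.
(b) r = 4.5; between ranks 4 (89) and 5 (105): 97.
|105 − 97| = 8.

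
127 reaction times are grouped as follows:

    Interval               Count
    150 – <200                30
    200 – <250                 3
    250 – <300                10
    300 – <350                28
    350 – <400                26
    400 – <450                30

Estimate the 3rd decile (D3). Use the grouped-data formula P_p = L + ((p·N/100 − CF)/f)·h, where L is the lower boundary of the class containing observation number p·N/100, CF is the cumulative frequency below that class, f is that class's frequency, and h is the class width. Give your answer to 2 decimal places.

N = 127; target position k = 30/100 · 127 = 38.1.
Cumulative frequencies: 30, 33, 43, 71, 97, 127.
Observation 38.1 falls in the class 250 – <300.
L = 250, CF = 33, f = 10, h = 50.
P30 = 250 + ((38.1 − 33)/10)·50 = 250 + 25.5 = 275.5.

275.50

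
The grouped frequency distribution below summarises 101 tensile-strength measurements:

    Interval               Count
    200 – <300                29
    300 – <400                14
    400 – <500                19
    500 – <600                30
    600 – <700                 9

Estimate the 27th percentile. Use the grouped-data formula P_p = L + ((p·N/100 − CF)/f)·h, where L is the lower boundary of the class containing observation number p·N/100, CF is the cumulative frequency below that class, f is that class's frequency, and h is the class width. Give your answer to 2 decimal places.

294.03

N = 101; target position k = 27/100 · 101 = 27.27.
Cumulative frequencies: 29, 43, 62, 92, 101.
Observation 27.27 falls in the class 200 – <300.
L = 200, CF = 0, f = 29, h = 100.
P27 = 200 + ((27.27 − 0)/29)·100 = 200 + 94.0345 = 294.034.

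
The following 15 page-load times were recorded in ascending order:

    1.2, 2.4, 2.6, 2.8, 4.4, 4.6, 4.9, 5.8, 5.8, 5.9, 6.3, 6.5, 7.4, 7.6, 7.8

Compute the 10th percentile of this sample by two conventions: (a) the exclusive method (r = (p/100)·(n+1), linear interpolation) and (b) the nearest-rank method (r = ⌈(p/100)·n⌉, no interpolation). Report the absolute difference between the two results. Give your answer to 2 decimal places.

n = 15.
(a) r = 1.6; between ranks 1 (1.2) and 2 (2.4): 1.92.
(b) the nearest-rank method: rank 2 → 2.4.
|1.92 − 2.4| = 0.48.

0.48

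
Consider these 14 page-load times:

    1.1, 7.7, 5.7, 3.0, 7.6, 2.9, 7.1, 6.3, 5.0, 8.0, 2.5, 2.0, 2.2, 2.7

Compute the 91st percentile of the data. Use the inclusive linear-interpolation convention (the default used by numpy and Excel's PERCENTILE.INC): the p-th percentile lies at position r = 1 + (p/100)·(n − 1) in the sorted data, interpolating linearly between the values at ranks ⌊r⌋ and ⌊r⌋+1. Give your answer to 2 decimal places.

7.68

Sorted: 1.1, 2.0, 2.2, 2.5, 2.7, 2.9, 3.0, 5.0, 5.7, 6.3, 7.1, 7.6, 7.7, 8.0.
n = 14.
r = 1 + (91/100)·(14 − 1) = 1 + 11.83 = 12.83.
Rank 12 is 7.6 and rank 13 is 7.7.
Interpolate: 7.6 + 0.83·(7.7 − 7.6) = 7.6 + 0.83·0.1 = 7.683.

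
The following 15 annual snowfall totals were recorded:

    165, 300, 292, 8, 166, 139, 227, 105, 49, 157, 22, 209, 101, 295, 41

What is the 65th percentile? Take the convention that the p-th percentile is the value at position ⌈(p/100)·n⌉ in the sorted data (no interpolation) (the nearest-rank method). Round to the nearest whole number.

Sorted: 8, 22, 41, 49, 101, 105, 139, 157, 165, 166, 209, 227, 292, 295, 300.
n = 15.
Position = ⌈65/100 · 15⌉ = ⌈9.75⌉ = 10.
The value at rank 10 is 166.

166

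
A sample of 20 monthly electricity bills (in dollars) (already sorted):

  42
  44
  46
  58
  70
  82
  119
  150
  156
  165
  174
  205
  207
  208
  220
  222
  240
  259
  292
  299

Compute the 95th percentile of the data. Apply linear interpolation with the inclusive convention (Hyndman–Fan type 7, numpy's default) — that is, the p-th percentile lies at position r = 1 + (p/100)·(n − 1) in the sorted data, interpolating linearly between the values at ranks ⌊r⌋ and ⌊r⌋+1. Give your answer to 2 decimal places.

292.35

n = 20.
r = 1 + (95/100)·(20 − 1) = 1 + 18.05 = 19.05.
Rank 19 is 292 and rank 20 is 299.
Interpolate: 292 + 0.05·(299 − 292) = 292 + 0.05·7 = 292.35.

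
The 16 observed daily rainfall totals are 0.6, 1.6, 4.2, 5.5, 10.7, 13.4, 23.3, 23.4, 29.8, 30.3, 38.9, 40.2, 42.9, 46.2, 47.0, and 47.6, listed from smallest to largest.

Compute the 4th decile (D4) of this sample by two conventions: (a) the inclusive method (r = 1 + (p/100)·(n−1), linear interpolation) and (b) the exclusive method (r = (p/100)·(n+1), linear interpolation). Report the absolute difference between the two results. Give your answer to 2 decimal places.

1.98

n = 16.
(a) r = 7 → value at rank 7 = 23.3.
(b) r = 6.8; between ranks 6 (13.4) and 7 (23.3): 21.32.
|23.3 − 21.32| = 1.98.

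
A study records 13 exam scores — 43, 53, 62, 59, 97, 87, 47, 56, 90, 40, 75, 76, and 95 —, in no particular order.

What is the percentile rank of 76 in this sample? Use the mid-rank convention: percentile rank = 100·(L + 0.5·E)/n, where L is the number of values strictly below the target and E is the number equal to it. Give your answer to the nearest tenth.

65.4

Sorted: 40, 43, 47, 53, 56, 59, 62, 75, 76, 87, 90, 95, 97.
Count below 76: L = 8; count equal: E = 1; n = 13.
Percentile rank = 100·(8 + 0.5·1)/13 = 100·8.5/13 = 65.38.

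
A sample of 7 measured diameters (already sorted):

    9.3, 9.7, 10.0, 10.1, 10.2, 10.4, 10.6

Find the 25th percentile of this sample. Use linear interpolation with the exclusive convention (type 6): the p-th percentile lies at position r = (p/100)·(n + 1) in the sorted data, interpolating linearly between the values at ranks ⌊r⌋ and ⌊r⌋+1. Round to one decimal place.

n = 7.
r = (25/100)·(7 + 1) = 2.
r is an integer, so P25 is the value at rank 2: 9.7.

9.7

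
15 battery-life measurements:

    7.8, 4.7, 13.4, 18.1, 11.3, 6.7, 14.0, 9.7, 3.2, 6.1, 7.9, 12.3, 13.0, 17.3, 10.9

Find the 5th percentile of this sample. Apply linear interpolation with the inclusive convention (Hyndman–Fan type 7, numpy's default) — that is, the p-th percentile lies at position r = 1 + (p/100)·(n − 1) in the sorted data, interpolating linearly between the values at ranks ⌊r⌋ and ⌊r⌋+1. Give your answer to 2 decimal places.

4.25

Sorted: 3.2, 4.7, 6.1, 6.7, 7.8, 7.9, 9.7, 10.9, 11.3, 12.3, 13.0, 13.4, 14.0, 17.3, 18.1.
n = 15.
r = 1 + (5/100)·(15 − 1) = 1 + 0.7 = 1.7.
Rank 1 is 3.2 and rank 2 is 4.7.
Interpolate: 3.2 + 0.7·(4.7 − 3.2) = 3.2 + 0.7·1.5 = 4.25.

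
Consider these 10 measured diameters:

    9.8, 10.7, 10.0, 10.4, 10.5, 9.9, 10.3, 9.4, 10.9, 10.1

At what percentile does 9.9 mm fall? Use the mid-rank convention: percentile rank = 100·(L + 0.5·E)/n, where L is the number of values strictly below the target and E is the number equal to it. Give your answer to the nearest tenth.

Sorted: 9.4, 9.8, 9.9, 10.0, 10.1, 10.3, 10.4, 10.5, 10.7, 10.9.
Count below 9.9: L = 2; count equal: E = 1; n = 10.
Percentile rank = 100·(2 + 0.5·1)/10 = 100·2.5/10 = 25.

25.0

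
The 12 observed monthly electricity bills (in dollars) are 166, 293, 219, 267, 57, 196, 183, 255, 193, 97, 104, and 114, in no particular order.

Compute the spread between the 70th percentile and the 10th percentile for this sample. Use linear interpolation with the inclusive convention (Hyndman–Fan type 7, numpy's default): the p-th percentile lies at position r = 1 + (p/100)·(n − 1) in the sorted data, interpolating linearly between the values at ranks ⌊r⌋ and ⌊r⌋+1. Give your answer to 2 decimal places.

Sorted: 57, 97, 104, 114, 166, 183, 193, 196, 219, 255, 267, 293.
n = 12.
P10: r = 2.1; ranks 2–3 are 97, 104; interpolating gives 97.7.
P70: r = 8.7; ranks 8–9 are 196, 219; interpolating gives 212.1.
Difference: 212.1 − 97.7 = 114.4.

114.40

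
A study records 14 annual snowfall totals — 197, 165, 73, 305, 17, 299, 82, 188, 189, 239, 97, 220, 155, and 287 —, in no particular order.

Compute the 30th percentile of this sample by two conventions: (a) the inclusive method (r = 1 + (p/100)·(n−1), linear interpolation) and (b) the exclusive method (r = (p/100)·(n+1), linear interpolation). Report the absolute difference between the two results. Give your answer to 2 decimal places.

23.20

Sorted: 17, 73, 82, 97, 155, 165, 188, 189, 197, 220, 239, 287, 299, 305.
n = 14.
(a) r = 4.9; between ranks 4 (97) and 5 (155): 149.2.
(b) r = 4.5; between ranks 4 (97) and 5 (155): 126.
|149.2 − 126| = 23.2.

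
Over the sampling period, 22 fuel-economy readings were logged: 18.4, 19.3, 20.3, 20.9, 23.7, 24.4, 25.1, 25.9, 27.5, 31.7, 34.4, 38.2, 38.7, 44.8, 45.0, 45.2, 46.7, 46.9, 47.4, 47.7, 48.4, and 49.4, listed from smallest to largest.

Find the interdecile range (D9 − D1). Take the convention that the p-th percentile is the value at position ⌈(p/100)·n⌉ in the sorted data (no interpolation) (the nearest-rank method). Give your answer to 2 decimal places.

n = 22.
P10: rank ⌈10/100·22⌉ = 3 → 20.3.
P90: rank ⌈90/100·22⌉ = 20 → 47.7.
Difference: 47.7 − 20.3 = 27.4.

27.40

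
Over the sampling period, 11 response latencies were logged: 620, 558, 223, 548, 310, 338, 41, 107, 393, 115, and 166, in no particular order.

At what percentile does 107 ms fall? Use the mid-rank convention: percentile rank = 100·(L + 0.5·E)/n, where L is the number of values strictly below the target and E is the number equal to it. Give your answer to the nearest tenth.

Sorted: 41, 107, 115, 166, 223, 310, 338, 393, 548, 558, 620.
Count below 107: L = 1; count equal: E = 1; n = 11.
Percentile rank = 100·(1 + 0.5·1)/11 = 100·1.5/11 = 13.64.

13.6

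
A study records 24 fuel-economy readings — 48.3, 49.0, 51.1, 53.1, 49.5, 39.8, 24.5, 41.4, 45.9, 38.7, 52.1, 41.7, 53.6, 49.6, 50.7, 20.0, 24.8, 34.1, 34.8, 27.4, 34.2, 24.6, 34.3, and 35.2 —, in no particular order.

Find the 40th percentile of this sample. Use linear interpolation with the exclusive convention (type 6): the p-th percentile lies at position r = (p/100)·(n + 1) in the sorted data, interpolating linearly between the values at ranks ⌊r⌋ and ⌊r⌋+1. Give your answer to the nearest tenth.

35.2

Sorted: 20.0, 24.5, 24.6, 24.8, 27.4, 34.1, 34.2, 34.3, 34.8, 35.2, 38.7, 39.8, 41.4, 41.7, 45.9, 48.3, 49.0, 49.5, 49.6, 50.7, 51.1, 52.1, 53.1, 53.6.
n = 24.
r = (40/100)·(24 + 1) = 10.
r is an integer, so P40 is the value at rank 10: 35.2.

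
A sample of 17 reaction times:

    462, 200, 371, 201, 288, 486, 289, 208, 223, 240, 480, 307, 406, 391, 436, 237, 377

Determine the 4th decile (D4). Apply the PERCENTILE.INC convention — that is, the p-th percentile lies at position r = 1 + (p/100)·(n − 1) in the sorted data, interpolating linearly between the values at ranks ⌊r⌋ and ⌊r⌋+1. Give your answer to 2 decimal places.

Sorted: 200, 201, 208, 223, 237, 240, 288, 289, 307, 371, 377, 391, 406, 436, 462, 480, 486.
n = 17.
r = 1 + (40/100)·(17 − 1) = 1 + 6.4 = 7.4.
Rank 7 is 288 and rank 8 is 289.
Interpolate: 288 + 0.4·(289 − 288) = 288 + 0.4·1 = 288.4.

288.40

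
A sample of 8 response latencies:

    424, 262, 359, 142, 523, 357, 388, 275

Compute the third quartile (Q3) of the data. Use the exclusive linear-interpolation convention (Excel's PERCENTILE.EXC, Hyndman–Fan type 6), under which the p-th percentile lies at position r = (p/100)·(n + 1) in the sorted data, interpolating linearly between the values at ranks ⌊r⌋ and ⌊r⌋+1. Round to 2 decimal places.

415.00

Sorted: 142, 262, 275, 357, 359, 388, 424, 523.
n = 8.
r = (75/100)·(8 + 1) = 6.75.
Rank 6 is 388 and rank 7 is 424.
Interpolate: 388 + 0.75·(424 − 388) = 388 + 0.75·36 = 415.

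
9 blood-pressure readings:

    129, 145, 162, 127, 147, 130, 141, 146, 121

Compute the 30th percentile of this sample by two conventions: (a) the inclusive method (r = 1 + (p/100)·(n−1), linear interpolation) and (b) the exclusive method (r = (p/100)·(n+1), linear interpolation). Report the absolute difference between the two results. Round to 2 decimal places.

Sorted: 121, 127, 129, 130, 141, 145, 146, 147, 162.
n = 9.
(a) r = 3.4; between ranks 3 (129) and 4 (130): 129.4.
(b) r = 3 → value at rank 3 = 129.
|129.4 − 129| = 0.4.

0.40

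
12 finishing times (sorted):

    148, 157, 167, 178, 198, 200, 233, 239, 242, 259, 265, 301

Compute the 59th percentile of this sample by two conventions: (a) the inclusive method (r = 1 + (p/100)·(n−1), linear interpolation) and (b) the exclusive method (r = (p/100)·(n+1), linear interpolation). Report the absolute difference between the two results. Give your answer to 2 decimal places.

1.08

n = 12.
(a) r = 7.49; between ranks 7 (233) and 8 (239): 235.94.
(b) r = 7.67; between ranks 7 (233) and 8 (239): 237.02.
|235.94 − 237.02| = 1.08.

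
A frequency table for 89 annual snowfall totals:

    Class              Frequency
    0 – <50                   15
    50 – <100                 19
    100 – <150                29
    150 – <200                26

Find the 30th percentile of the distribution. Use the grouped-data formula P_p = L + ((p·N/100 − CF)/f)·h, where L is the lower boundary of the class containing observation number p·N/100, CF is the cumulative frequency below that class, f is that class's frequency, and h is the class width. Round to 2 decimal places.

N = 89; target position k = 30/100 · 89 = 26.7.
Cumulative frequencies: 15, 34, 63, 89.
Observation 26.7 falls in the class 50 – <100.
L = 50, CF = 15, f = 19, h = 50.
P30 = 50 + ((26.7 − 15)/19)·50 = 50 + 30.7895 = 80.7895.

80.79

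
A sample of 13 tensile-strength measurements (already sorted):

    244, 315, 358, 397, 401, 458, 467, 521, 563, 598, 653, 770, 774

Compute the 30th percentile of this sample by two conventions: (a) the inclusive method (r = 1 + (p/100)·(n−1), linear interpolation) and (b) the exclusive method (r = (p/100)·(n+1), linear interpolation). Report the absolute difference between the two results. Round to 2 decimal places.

n = 13.
(a) r = 4.6; between ranks 4 (397) and 5 (401): 399.4.
(b) r = 4.2; between ranks 4 (397) and 5 (401): 397.8.
|399.4 − 397.8| = 1.6.

1.60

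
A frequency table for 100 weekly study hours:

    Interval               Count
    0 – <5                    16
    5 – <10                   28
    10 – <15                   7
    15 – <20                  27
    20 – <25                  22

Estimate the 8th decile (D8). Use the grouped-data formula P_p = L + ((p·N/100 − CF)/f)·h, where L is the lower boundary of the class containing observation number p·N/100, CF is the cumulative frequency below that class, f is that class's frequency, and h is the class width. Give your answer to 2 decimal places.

20.45

N = 100; target position k = 80/100 · 100 = 80.
Cumulative frequencies: 16, 44, 51, 78, 100.
Observation 80 falls in the class 20 – <25.
L = 20, CF = 78, f = 22, h = 5.
P80 = 20 + ((80 − 78)/22)·5 = 20 + 0.454545 = 20.4545.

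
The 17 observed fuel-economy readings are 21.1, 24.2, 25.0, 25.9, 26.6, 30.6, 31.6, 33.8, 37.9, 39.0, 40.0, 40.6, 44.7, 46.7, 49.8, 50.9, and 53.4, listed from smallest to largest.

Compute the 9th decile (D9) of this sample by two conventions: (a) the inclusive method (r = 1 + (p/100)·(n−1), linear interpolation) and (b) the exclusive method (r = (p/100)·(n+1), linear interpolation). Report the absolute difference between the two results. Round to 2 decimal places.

1.16

n = 17.
(a) r = 15.4; between ranks 15 (49.8) and 16 (50.9): 50.24.
(b) r = 16.2; between ranks 16 (50.9) and 17 (53.4): 51.4.
|50.24 − 51.4| = 1.16.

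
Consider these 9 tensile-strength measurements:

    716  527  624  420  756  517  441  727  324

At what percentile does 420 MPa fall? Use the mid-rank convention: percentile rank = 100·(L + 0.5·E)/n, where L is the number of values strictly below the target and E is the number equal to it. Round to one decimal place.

Sorted: 324, 420, 441, 517, 527, 624, 716, 727, 756.
Count below 420: L = 1; count equal: E = 1; n = 9.
Percentile rank = 100·(1 + 0.5·1)/9 = 100·1.5/9 = 16.67.

16.7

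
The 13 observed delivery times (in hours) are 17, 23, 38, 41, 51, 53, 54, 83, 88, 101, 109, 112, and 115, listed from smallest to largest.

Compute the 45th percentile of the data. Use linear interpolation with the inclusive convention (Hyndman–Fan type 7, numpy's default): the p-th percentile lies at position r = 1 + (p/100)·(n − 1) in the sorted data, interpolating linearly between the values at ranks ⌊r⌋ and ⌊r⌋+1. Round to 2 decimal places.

n = 13.
r = 1 + (45/100)·(13 − 1) = 1 + 5.4 = 6.4.
Rank 6 is 53 and rank 7 is 54.
Interpolate: 53 + 0.4·(54 − 53) = 53 + 0.4·1 = 53.4.

53.40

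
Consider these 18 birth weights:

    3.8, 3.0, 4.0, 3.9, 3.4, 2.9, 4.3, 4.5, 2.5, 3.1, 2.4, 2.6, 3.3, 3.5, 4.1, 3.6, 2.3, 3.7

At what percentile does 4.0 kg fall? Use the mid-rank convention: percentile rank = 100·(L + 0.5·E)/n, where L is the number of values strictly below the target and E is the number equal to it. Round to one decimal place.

Sorted: 2.3, 2.4, 2.5, 2.6, 2.9, 3.0, 3.1, 3.3, 3.4, 3.5, 3.6, 3.7, 3.8, 3.9, 4.0, 4.1, 4.3, 4.5.
Count below 4.0: L = 14; count equal: E = 1; n = 18.
Percentile rank = 100·(14 + 0.5·1)/18 = 100·14.5/18 = 80.56.

80.6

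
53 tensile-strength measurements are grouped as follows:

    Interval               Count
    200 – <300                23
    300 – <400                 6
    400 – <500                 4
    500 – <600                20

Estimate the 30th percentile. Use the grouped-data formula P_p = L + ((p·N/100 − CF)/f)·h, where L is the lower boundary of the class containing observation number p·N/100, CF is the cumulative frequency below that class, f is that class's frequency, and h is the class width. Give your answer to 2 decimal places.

N = 53; target position k = 30/100 · 53 = 15.9.
Cumulative frequencies: 23, 29, 33, 53.
Observation 15.9 falls in the class 200 – <300.
L = 200, CF = 0, f = 23, h = 100.
P30 = 200 + ((15.9 − 0)/23)·100 = 200 + 69.1304 = 269.13.

269.13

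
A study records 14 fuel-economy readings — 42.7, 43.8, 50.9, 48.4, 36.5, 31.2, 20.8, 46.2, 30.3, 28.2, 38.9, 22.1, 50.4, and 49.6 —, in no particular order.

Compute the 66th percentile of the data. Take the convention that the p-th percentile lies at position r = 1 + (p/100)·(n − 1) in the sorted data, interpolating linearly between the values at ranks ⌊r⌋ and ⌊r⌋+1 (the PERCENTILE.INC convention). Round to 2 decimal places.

Sorted: 20.8, 22.1, 28.2, 30.3, 31.2, 36.5, 38.9, 42.7, 43.8, 46.2, 48.4, 49.6, 50.4, 50.9.
n = 14.
r = 1 + (66/100)·(14 − 1) = 1 + 8.58 = 9.58.
Rank 9 is 43.8 and rank 10 is 46.2.
Interpolate: 43.8 + 0.58·(46.2 − 43.8) = 43.8 + 0.58·2.4 = 45.192.

45.19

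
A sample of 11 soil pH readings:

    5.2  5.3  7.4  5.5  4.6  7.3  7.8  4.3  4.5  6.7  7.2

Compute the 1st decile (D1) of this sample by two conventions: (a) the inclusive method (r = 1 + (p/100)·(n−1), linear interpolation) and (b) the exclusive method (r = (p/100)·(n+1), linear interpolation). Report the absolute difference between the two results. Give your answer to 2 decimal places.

Sorted: 4.3, 4.5, 4.6, 5.2, 5.3, 5.5, 6.7, 7.2, 7.3, 7.4, 7.8.
n = 11.
(a) r = 2 → value at rank 2 = 4.5.
(b) r = 1.2; between ranks 1 (4.3) and 2 (4.5): 4.34.
|4.5 − 4.34| = 0.16.

0.16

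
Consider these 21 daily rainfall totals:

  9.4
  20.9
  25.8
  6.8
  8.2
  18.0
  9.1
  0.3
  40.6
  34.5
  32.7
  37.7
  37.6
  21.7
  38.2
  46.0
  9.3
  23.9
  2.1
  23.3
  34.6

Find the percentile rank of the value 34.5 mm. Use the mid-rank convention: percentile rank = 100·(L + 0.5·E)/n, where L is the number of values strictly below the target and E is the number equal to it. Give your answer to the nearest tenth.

Sorted: 0.3, 2.1, 6.8, 8.2, 9.1, 9.3, 9.4, 18.0, 20.9, 21.7, 23.3, 23.9, 25.8, 32.7, 34.5, 34.6, 37.6, 37.7, 38.2, 40.6, 46.0.
Count below 34.5: L = 14; count equal: E = 1; n = 21.
Percentile rank = 100·(14 + 0.5·1)/21 = 100·14.5/21 = 69.05.

69.0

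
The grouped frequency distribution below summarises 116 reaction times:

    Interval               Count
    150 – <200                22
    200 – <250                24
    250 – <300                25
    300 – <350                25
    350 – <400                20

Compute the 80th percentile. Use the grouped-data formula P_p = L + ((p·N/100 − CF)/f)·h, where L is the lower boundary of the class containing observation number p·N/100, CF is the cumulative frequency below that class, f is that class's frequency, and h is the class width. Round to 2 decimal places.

N = 116; target position k = 80/100 · 116 = 92.8.
Cumulative frequencies: 22, 46, 71, 96, 116.
Observation 92.8 falls in the class 300 – <350.
L = 300, CF = 71, f = 25, h = 50.
P80 = 300 + ((92.8 − 71)/25)·50 = 300 + 43.6 = 343.6.

343.60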